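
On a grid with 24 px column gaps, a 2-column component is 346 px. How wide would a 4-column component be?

716 px

346 − 1·24 = 322; ÷2 gives c = 161 px.
Span of 4: 4·161 + 3·24 = 644 + 72 = 716 px.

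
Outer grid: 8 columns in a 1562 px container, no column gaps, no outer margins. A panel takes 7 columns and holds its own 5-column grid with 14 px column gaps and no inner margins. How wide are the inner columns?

8c = 1562 → c = 195.25 px.
With no column gaps, 7 columns span 7·195.25 = 1366.75 px.
Subtracting 4 column gaps of 14 leaves 1310.75 for 5 columns, so d = 262.15 px.

262.15 px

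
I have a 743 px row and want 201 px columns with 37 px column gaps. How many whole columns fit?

k columns need k·201 + (k−1)·37 = k·238 − 37.
k·238 − 37 ≤ 743 → k ≤ 780 / 238 ≈ 3.28, so k = 3.

3 columns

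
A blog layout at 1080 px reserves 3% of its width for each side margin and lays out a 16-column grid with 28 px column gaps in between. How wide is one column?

Margins: 3% × 1080 = 32.4 px each, so content = 1080 − 64.8 = 1015.2 px.
16 columns + 15 column gaps: 16c + 15·28 = 1015.2.
16c = 1015.2 − 420 = 595.2, so c = 37.2 px.

37.2 px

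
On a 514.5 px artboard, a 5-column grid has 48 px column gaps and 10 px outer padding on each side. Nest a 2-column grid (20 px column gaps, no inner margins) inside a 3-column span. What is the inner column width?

Outer content = 514.5 − 2·10 = 494.5 px.
5c + 4·48 = 494.5 → 5c = 302.5 → c = 60.5 px.
3 columns plus 2 column gaps: 181.5 + 96 = 277.5 px.
2 columns + 1 column gap: 2d + 1·20 = 277.5.
2d = 277.5 − 20 = 257.5, so d = 128.75 px.

128.75 px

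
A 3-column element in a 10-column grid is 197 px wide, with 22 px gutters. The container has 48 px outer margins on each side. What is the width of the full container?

3c + 2·22 = 197 → 3c = 153 → c = 51 px.
Adding margins, columns and gutters: 96 + 510 + 198 = 804 px.

804 px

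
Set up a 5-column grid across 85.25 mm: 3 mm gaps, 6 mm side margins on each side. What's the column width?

12.25 mm

Content width = 85.25 − 2·6 = 73.25 mm.
73.25 − 4·3 = 61.25; ÷5 gives c = 12.25 mm.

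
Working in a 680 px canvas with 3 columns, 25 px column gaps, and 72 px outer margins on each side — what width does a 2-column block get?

Take off 144 px of margins, leaving 536 px.
536 − 2·25 = 486; ÷3 gives c = 162 px.
2 columns plus 1 column gap: 324 + 25 = 349 px.

349 px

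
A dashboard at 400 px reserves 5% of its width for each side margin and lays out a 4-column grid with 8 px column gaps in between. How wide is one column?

84 px

Margins: 5% × 400 = 20 px each, so content = 400 − 40 = 360 px.
4c + 3·8 = 360 → 4c = 336 → c = 84 px.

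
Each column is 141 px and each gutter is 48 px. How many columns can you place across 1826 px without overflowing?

9 columns

k columns need k·141 + (k−1)·48 = k·189 − 48.
k·189 − 48 ≤ 1826 → k ≤ 1874 / 189 ≈ 9.92, so k = 9.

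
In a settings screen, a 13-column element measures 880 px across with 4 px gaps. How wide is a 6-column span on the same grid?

880 − 12·4 = 832; ÷13 gives c = 64 px.
6-column span = 6·64 + 5·4 = 404 px.

404 px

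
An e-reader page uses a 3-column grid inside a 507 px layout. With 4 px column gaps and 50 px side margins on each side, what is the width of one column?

Inside the margins: 507 − 100 = 407 px.
3 columns + 2 column gaps: 3c + 2·4 = 407.
3c = 407 − 8 = 399, so c = 133 px.

133 px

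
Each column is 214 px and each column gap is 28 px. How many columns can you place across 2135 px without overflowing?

8 columns

Each extra column adds 214 + 28 = 242 px.
(2135 + 28) / 242 = 8.94, so 8 columns fit.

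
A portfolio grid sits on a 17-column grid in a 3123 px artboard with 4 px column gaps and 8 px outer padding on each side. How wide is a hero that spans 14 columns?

2558 px

Content width = 3123 − 2·8 = 3107 px.
17 columns + 16 column gaps: 17c + 16·4 = 3107.
17c = 3107 − 64 = 3043, so c = 179 px.
14-column span = 14·179 + 13·4 = 2558 px.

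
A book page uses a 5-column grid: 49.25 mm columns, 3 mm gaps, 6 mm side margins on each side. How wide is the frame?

270.25 mm

Frame = 2·6 + 5·49.25 + 4·3 = 12 + 246.25 + 12 = 270.25 mm.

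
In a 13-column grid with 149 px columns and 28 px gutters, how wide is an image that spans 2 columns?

326 px

Span of 2: 2·149 + 1·28 = 298 + 28 = 326 px.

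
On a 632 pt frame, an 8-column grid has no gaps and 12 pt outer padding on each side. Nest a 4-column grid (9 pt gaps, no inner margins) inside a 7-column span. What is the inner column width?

Subtract both margins: 632 − 2·12 = 608 pt.
With no gaps, each column is 608/8 = 76 pt.
With no gaps, 7 columns span 7·76 = 532 pt.
4 columns + 3 gaps: 4d + 3·9 = 532.
4d = 532 − 27 = 505, so d = 126.25 pt.

126.25 pt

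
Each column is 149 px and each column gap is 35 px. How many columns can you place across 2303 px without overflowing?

Each extra column adds 149 + 35 = 184 px.
(2303 + 35) / 184 = 12.71, so 12 columns fit.

12 columns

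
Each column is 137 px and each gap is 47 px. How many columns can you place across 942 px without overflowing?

5 columns

5 columns: 5·137 + 4·47 = 873 px ≤ 942.
6 columns: 1057 px > 942. So 5.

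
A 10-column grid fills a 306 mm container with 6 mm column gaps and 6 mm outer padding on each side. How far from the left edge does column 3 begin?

66 mm

Take off 12 mm of margins, leaving 294 mm.
Subtracting 9 column gaps of 6 leaves 240 for 10 columns, so c = 24 mm.
Column 3 starts at margin + 2·(column + gutter) = 6 + 2·30 = 66 mm.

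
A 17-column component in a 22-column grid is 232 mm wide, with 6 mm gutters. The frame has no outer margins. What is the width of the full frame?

302 mm

17c + 16·6 = 232 → 17c = 136 → c = 8 mm.
Frame = 22·8 + 21·6 = 176 + 126 = 302 mm.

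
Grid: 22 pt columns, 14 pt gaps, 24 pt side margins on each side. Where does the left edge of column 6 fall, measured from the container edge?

Before column 6: the margin + 5 columns + 5 gaps.
Offset = 24 + 5·(22 + 14) = 24 + 180 = 204 pt.

204 pt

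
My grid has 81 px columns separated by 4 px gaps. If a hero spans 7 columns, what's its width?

591 px

Span of 7: 7·81 + 6·4 = 567 + 24 = 591 px.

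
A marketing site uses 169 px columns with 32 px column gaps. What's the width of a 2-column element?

2-column span = 2·169 + 1·32 = 370 px.

370 px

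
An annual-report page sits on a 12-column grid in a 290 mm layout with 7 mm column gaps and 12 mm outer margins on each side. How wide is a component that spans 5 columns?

106.75 mm

Subtract both margins: 290 − 2·12 = 266 mm.
12c + 11·7 = 266 → 12c = 189 → c = 15.75 mm.
5-column span = 5·15.75 + 4·7 = 106.75 mm.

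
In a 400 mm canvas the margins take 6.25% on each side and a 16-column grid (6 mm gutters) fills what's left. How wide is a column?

16.25 mm

Each margin = 6.25% of 400 = 25 mm; content = 400 − 2·25 = 350 mm.
16 columns + 15 gutters: 16c + 15·6 = 350.
16c = 350 − 90 = 260, so c = 16.25 mm.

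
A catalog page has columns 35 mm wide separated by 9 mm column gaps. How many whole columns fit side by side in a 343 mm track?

8 columns: 8·35 + 7·9 = 343 mm ≤ 343.
9 columns: 387 mm > 343. So 8.

8 columns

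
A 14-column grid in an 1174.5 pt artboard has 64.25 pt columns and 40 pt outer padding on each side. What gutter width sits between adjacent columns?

Subtract both margins: 1174.5 − 2·40 = 1094.5 pt.
Columns use 899.5 pt, leaving 195 pt across 13 gutters = 15 pt each.

15 pt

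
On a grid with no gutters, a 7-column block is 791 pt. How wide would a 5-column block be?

7c = 791 → c = 113 pt.
5-column span = 5·113 = 565 pt.

565 pt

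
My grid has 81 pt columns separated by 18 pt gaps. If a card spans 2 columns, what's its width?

180 pt

2 columns plus 1 gap: 162 + 18 = 180 pt.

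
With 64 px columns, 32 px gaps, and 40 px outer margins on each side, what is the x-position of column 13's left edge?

1192 px

Column 13 starts at margin + 12·(column + gutter) = 40 + 12·96 = 1192 px.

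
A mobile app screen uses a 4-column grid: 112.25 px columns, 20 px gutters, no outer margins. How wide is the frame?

509 px

Total width: 4·112.25 + 3·20 = 509 px.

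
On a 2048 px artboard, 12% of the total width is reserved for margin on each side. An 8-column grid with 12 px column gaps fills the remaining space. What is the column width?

184.06 px

Each margin = 12% of 2048 = 245.76 px; content = 2048 − 2·245.76 = 1556.48 px.
8 columns + 7 column gaps: 8c + 7·12 = 1556.48.
8c = 1556.48 − 84 = 1472.48, so c = 184.06 px.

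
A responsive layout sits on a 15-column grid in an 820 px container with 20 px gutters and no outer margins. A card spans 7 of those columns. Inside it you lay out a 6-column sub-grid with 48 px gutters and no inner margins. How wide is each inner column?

Subtracting 14 gutters of 20 leaves 540 for 15 columns, so c = 36 px.
7-column span = 7·36 + 6·20 = 372 px.
Subtracting 5 gutters of 48 leaves 132 for 6 columns, so d = 22 px.

22 px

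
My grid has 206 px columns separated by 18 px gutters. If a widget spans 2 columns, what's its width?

430 px

2 columns plus 1 gutter: 412 + 18 = 430 px.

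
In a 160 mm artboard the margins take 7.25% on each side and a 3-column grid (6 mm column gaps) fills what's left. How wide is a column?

Each margin = 7.25% of 160 = 11.6 mm; content = 160 − 2·11.6 = 136.8 mm.
136.8 − 2·6 = 124.8; ÷3 gives c = 41.6 mm.

41.6 mm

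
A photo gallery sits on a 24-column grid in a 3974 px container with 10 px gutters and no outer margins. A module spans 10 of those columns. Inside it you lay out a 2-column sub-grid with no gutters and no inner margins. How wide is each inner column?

24c + 23·10 = 3974 → 24c = 3744 → c = 156 px.
10-column span = 10·156 + 9·10 = 1650 px.
1650 / 2 = 825 px per column.

825 px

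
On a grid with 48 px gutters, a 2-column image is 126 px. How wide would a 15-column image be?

1257 px

2c + 1·48 = 126 → 2c = 78 → c = 39 px.
Span of 15: 15·39 + 14·48 = 585 + 672 = 1257 px.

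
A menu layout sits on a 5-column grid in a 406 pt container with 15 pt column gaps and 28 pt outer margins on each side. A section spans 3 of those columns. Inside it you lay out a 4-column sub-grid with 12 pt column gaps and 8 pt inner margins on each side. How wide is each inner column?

38 pt

Outer content = 406 − 2·28 = 350 pt.
Subtracting 4 column gaps of 15 leaves 290 for 5 columns, so c = 58 pt.
3 columns plus 2 column gaps: 174 + 30 = 204 pt.
Inner content = 204 − 2·8 = 188 pt.
188 − 3·12 = 152; ÷4 gives d = 38 pt.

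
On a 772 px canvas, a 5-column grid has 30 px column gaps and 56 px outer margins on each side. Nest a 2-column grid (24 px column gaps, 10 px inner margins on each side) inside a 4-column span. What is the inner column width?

Subtract both margins: 772 − 2·56 = 660 px.
Subtracting 4 column gaps of 30 leaves 540 for 5 columns, so c = 108 px.
4 columns plus 3 column gaps: 432 + 90 = 522 px.
Inner content = 522 − 2·10 = 502 px.
502 − 1·24 = 478; ÷2 gives d = 239 px.

239 px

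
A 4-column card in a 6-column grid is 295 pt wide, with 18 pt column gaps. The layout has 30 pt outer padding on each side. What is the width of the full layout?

295 − 3·18 = 241; ÷4 gives c = 60.25 pt.
Total width: 2·30 + 6·60.25 + 5·18 = 511.5 pt.

511.5 pt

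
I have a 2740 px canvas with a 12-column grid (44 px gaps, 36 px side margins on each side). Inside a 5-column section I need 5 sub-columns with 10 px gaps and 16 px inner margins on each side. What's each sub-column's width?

Outer content = 2740 − 2·36 = 2668 px.
12c + 11·44 = 2668 → 12c = 2184 → c = 182 px.
5-column span = 5·182 + 4·44 = 1086 px.
Inner content = 1086 − 2·16 = 1054 px.
5d + 4·10 = 1054 → 5d = 1014 → d = 202.8 px.

202.8 px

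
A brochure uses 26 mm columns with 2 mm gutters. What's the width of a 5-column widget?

138 mm

5 columns plus 4 gutters: 130 + 8 = 138 mm.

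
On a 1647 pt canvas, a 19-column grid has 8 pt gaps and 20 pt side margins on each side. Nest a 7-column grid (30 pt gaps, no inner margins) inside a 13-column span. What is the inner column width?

Subtract both margins: 1647 − 2·20 = 1607 pt.
1607 − 18·8 = 1463; ÷19 gives c = 77 pt.
13-column span = 13·77 + 12·8 = 1097 pt.
7d + 6·30 = 1097 → 7d = 917 → d = 131 pt.

131 pt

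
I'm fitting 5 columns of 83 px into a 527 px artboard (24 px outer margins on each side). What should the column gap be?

Content width = 527 − 2·24 = 479 px.
5·83 + 4g = 479 → 4g = 64 → g = 16 px.

16 px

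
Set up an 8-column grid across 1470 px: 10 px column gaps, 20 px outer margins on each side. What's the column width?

170 px

Content width = 1470 − 2·20 = 1430 px.
8 columns + 7 column gaps: 8c + 7·10 = 1430.
8c = 1430 − 70 = 1360, so c = 170 px.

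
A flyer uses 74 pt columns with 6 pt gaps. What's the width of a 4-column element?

4 columns plus 3 gaps: 296 + 18 = 314 pt.

314 pt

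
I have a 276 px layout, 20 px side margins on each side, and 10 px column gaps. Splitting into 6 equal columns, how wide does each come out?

Content width = 276 − 2·20 = 236 px.
Subtracting 5 column gaps of 10 leaves 186 for 6 columns, so c = 31 px.

31 px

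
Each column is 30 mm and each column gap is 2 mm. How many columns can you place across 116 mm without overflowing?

3 columns: 3·30 + 2·2 = 94 mm ≤ 116.
4 columns: 126 mm > 116. So 3.

3 columns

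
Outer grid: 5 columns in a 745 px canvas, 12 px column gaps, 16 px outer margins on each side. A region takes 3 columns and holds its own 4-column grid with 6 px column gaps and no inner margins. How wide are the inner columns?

101.25 px

Inside the margins: 745 − 32 = 713 px.
5 columns + 4 column gaps: 5c + 4·12 = 713.
5c = 713 − 48 = 665, so c = 133 px.
3 columns plus 2 column gaps: 399 + 24 = 423 px.
423 − 3·6 = 405; ÷4 gives d = 101.25 px.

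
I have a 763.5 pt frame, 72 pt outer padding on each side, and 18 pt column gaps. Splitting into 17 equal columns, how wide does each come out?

Content width = 763.5 − 2·72 = 619.5 pt.
17 columns + 16 column gaps: 17c + 16·18 = 619.5.
17c = 619.5 − 288 = 331.5, so c = 19.5 pt.

19.5 pt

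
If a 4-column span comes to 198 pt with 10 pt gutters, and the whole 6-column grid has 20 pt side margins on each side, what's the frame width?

342 pt

4 columns + 3 gutters: 4c + 3·10 = 198.
4c = 198 − 30 = 168, so c = 42 pt.
Adding margins, columns and gutters: 40 + 252 + 50 = 342 pt.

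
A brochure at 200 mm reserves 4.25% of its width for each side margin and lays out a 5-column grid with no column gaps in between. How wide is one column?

36.6 mm

Margins: 4.25% × 200 = 8.5 mm each, so content = 200 − 17 = 183 mm.
183 / 5 = 36.6 mm per column.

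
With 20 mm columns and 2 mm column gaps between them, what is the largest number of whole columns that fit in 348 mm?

15 columns

k columns need k·20 + (k−1)·2 = k·22 − 2.
k·22 − 2 ≤ 348 → k ≤ 350 / 22 ≈ 15.91, so k = 15.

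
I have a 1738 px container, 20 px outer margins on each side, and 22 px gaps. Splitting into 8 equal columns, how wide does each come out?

193 px

Subtract both margins: 1738 − 2·20 = 1698 px.
8 columns + 7 gaps: 8c + 7·22 = 1698.
8c = 1698 − 154 = 1544, so c = 193 px.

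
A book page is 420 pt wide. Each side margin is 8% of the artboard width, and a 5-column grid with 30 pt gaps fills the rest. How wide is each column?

46.56 pt

Margins: 8% × 420 = 33.6 pt each, so content = 420 − 67.2 = 352.8 pt.
5 columns + 4 gaps: 5c + 4·30 = 352.8.
5c = 352.8 − 120 = 232.8, so c = 46.56 pt.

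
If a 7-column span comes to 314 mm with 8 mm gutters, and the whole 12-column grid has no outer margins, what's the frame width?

544 mm

7 columns + 6 gutters: 7c + 6·8 = 314.
7c = 314 − 48 = 266, so c = 38 mm.
Summing: 456 + 88 = 544 mm.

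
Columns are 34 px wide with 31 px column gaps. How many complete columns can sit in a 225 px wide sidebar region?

k columns need k·34 + (k−1)·31 = k·65 − 31.
k·65 − 31 ≤ 225 → k ≤ 256 / 65 ≈ 3.94, so k = 3.

3 columns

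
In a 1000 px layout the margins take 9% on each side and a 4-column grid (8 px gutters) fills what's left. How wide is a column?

Margins: 9% × 1000 = 90 px each, so content = 1000 − 180 = 820 px.
Subtracting 3 gutters of 8 leaves 796 for 4 columns, so c = 199 px.

199 px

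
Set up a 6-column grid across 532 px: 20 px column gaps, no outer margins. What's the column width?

Subtracting 5 column gaps of 20 leaves 432 for 6 columns, so c = 72 px.

72 px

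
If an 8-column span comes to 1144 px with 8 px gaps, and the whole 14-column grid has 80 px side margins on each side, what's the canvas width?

2168 px

8c + 7·8 = 1144 → 8c = 1088 → c = 136 px.
Adding margins, columns and gutters: 160 + 1904 + 104 = 2168 px.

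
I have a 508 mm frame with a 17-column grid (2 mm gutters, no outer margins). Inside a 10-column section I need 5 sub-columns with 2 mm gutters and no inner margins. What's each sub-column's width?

58 mm

17c + 16·2 = 508 → 17c = 476 → c = 28 mm.
Span of 10: 10·28 + 9·2 = 280 + 18 = 298 mm.
Subtracting 4 gutters of 2 leaves 290 for 5 columns, so d = 58 mm.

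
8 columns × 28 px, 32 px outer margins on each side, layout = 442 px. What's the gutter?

Take off 64 px of margins, leaving 378 px.
8 columns take 8·28 = 224 px; remaining 154 splits into 7 gutters.
g = 154 / 7 = 22 px.

22 px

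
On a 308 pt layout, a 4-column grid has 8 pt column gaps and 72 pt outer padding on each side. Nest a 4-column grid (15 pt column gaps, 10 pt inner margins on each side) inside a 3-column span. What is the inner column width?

Subtract both margins: 308 − 2·72 = 164 pt.
Subtracting 3 column gaps of 8 leaves 140 for 4 columns, so c = 35 pt.
3 columns plus 2 column gaps: 105 + 16 = 121 pt.
Inner content = 121 − 2·10 = 101 pt.
101 − 3·15 = 56; ÷4 gives d = 14 pt.

14 pt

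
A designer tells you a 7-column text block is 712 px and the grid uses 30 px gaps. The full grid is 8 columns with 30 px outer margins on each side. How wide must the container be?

712 − 6·30 = 532; ÷7 gives c = 76 px.
Total width: 2·30 + 8·76 + 7·30 = 878 px.

878 px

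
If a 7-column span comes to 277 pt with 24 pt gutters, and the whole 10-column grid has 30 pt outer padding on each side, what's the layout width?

466 pt

277 − 6·24 = 133; ÷7 gives c = 19 pt.
Total width: 2·30 + 10·19 + 9·24 = 466 pt.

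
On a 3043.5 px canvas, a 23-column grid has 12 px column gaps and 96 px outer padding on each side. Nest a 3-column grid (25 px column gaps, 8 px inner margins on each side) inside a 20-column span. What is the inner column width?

804 px

Subtract both margins: 3043.5 − 2·96 = 2851.5 px.
Subtracting 22 column gaps of 12 leaves 2587.5 for 23 columns, so c = 112.5 px.
Span of 20: 20·112.5 + 19·12 = 2250 + 228 = 2478 px.
Inner content = 2478 − 2·8 = 2462 px.
3d + 2·25 = 2462 → 3d = 2412 → d = 804 px.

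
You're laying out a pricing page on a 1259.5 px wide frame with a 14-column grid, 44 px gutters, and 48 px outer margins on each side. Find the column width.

Take off 96 px of margins, leaving 1163.5 px.
14 columns + 13 gutters: 14c + 13·44 = 1163.5.
14c = 1163.5 − 572 = 591.5, so c = 42.25 px.

42.25 px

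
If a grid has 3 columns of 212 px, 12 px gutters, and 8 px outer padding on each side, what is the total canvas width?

676 px

Adding margins, columns and gutters: 16 + 636 + 24 = 676 px.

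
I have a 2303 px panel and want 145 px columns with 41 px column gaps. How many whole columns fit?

Each extra column adds 145 + 41 = 186 px.
(2303 + 41) / 186 = 12.60, so 12 columns fit.

12 columns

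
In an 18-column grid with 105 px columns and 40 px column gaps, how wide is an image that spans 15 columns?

15 columns plus 14 column gaps: 1575 + 560 = 2135 px.

2135 px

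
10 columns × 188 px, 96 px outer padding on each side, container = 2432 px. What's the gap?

40 px

Inside the margins: 2432 − 192 = 2240 px.
10 columns take 10·188 = 1880 px; remaining 360 splits into 9 gaps.
g = 360 / 9 = 40 px.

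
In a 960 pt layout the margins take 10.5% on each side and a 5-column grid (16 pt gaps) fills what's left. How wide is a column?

138.88 pt

960 × (1 − 2·10.5%) = 960 × 79% = 758.4 pt for the columns.
5 columns + 4 gaps: 5c + 4·16 = 758.4.
5c = 758.4 − 64 = 694.4, so c = 138.88 pt.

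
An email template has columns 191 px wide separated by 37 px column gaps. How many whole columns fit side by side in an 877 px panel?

4 columns

4 columns: 4·191 + 3·37 = 875 px ≤ 877.
5 columns: 1103 px > 877. So 4.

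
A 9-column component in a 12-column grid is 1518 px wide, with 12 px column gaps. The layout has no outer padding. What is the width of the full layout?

2028 px

9 columns + 8 column gaps: 9c + 8·12 = 1518.
9c = 1518 − 96 = 1422, so c = 158 px.
Layout = 12·158 + 11·12 = 1896 + 132 = 2028 px.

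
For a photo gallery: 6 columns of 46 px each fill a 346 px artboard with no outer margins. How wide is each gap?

14 px

Columns use 276 px, leaving 70 px across 5 gaps = 14 px each.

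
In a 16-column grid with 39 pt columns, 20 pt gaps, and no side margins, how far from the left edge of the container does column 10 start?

Each column+gutter stride is 59 pt; with no margin, 9 of them is 531 pt.

531 pt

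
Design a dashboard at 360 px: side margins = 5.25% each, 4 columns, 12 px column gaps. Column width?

Each margin = 5.25% of 360 = 18.9 px; content = 360 − 2·18.9 = 322.2 px.
Subtracting 3 column gaps of 12 leaves 286.2 for 4 columns, so c = 71.55 px.

71.55 px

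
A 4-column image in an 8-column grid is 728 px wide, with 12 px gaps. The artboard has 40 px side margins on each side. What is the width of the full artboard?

Subtracting 3 gaps of 12 leaves 692 for 4 columns, so c = 173 px.
Total width: 2·40 + 8·173 + 7·12 = 1548 px.

1548 px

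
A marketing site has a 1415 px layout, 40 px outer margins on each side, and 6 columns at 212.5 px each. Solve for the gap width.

12 px

Inside the margins: 1415 − 80 = 1335 px.
6·212.5 + 5g = 1335 → 5g = 60 → g = 12 px.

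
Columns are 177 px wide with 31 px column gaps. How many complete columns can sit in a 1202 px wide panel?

5 columns: 5·177 + 4·31 = 1009 px ≤ 1202.
6 columns: 1217 px > 1202. So 5.

5 columns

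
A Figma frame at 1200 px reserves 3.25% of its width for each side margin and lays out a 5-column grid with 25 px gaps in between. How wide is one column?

1200 × (1 − 2·3.25%) = 1200 × 93.5% = 1122 px for the columns.
5c + 4·25 = 1122 → 5c = 1022 → c = 204.4 px.

204.4 px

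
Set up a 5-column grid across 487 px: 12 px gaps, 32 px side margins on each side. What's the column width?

75 px

Take off 64 px of margins, leaving 423 px.
5 columns + 4 gaps: 5c + 4·12 = 423.
5c = 423 − 48 = 375, so c = 75 px.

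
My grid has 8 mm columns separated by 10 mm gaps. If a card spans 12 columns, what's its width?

206 mm

Span of 12: 12·8 + 11·10 = 96 + 110 = 206 mm.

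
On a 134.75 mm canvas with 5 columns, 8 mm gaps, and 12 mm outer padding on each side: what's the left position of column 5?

Content = 134.75 − 2·12 = 110.75 mm.
110.75 − 4·8 = 78.75; ÷5 gives c = 15.75 mm.
Each column+gutter stride is 23.75 mm; 4 of them past the 12 mm margin is 12 + 95 = 107 mm.

107 mm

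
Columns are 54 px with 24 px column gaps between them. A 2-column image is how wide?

132 px

2 columns plus 1 column gap: 108 + 24 = 132 px.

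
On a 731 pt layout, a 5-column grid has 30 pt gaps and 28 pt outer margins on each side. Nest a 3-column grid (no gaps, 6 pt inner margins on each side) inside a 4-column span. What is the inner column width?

Subtract both margins: 731 − 2·28 = 675 pt.
5 columns + 4 gaps: 5c + 4·30 = 675.
5c = 675 − 120 = 555, so c = 111 pt.
4 columns plus 3 gaps: 444 + 90 = 534 pt.
Inner content = 534 − 2·6 = 522 pt.
522 / 3 = 174 pt per column.

174 pt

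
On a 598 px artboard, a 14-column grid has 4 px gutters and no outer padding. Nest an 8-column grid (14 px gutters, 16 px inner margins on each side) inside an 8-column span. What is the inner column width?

14 columns + 13 gutters: 14c + 13·4 = 598.
14c = 598 − 52 = 546, so c = 39 px.
8-column span = 8·39 + 7·4 = 340 px.
Inner content = 340 − 2·16 = 308 px.
Subtracting 7 gutters of 14 leaves 210 for 8 columns, so d = 26.25 px.

26.25 px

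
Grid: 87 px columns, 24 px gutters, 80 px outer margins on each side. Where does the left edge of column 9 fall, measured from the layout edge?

Each column+gutter stride is 111 px; 8 of them past the 80 px margin is 80 + 888 = 968 px.

968 px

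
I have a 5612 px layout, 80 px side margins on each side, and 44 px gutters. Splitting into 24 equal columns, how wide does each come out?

185 px

Subtract both margins: 5612 − 2·80 = 5452 px.
24c + 23·44 = 5452 → 24c = 4440 → c = 185 px.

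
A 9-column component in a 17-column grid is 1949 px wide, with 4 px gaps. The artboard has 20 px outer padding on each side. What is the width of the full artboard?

Subtracting 8 gaps of 4 leaves 1917 for 9 columns, so c = 213 px.
Adding margins, columns and gutters: 40 + 3621 + 64 = 3725 px.

3725 px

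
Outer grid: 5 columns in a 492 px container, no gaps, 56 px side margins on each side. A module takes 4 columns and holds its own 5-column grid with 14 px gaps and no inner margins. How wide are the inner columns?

49.6 px

Subtract both margins: 492 − 2·56 = 380 px.
5c = 380 → c = 76 px.
With no gaps, 4 columns span 4·76 = 304 px.
5 columns + 4 gaps: 5d + 4·14 = 304.
5d = 304 − 56 = 248, so d = 49.6 px.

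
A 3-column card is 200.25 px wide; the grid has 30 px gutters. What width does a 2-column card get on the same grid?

3 columns + 2 gutters: 3c + 2·30 = 200.25.
3c = 200.25 − 60 = 140.25, so c = 46.75 px.
Span of 2: 2·46.75 + 1·30 = 93.5 + 30 = 123.5 px.

123.5 px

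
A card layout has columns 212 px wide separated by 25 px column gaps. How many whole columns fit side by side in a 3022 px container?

Each extra column adds 212 + 25 = 237 px.
(3022 + 25) / 237 = 12.86, so 12 columns fit.

12 columns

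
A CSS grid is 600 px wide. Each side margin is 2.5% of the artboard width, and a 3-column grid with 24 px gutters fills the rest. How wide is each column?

Each margin = 2.5% of 600 = 15 px; content = 600 − 2·15 = 570 px.
Subtracting 2 gutters of 24 leaves 522 for 3 columns, so c = 174 px.

174 px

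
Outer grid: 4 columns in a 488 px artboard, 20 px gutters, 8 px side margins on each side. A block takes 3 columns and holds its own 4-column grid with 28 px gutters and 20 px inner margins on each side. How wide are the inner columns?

56.25 px

Inside the margins: 488 − 16 = 472 px.
Subtracting 3 gutters of 20 leaves 412 for 4 columns, so c = 103 px.
Span of 3: 3·103 + 2·20 = 309 + 40 = 349 px.
Inner content = 349 − 2·20 = 309 px.
Subtracting 3 gutters of 28 leaves 225 for 4 columns, so d = 56.25 px.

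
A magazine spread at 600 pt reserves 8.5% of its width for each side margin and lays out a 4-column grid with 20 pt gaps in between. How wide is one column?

109.5 pt

Each margin = 8.5% of 600 = 51 pt; content = 600 − 2·51 = 498 pt.
Subtracting 3 gaps of 20 leaves 438 for 4 columns, so c = 109.5 pt.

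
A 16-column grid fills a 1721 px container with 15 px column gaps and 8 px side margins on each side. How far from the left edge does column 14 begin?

1405.5 px

Content = 1721 − 2·8 = 1705 px.
16 columns + 15 column gaps: 16c + 15·15 = 1705.
16c = 1705 − 225 = 1480, so c = 92.5 px.
Column 14 starts at margin + 13·(column + gutter) = 8 + 13·107.5 = 1405.5 px.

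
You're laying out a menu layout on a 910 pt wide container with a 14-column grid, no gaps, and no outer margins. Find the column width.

65 pt

14c = 910 → c = 65 pt.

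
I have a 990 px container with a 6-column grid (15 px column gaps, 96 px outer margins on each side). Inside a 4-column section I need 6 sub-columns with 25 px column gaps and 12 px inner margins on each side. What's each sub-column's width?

63 px

Outer content = 990 − 2·96 = 798 px.
6c + 5·15 = 798 → 6c = 723 → c = 120.5 px.
4 columns plus 3 column gaps: 482 + 45 = 527 px.
Inner content = 527 − 2·12 = 503 px.
503 − 5·25 = 378; ÷6 gives d = 63 px.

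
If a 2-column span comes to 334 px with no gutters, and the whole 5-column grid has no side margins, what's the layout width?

835 px

2c = 334 → c = 167 px.
Total width: 5·167 = 835 px.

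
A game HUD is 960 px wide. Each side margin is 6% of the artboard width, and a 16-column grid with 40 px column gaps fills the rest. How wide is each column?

15.3 px

960 × (1 − 2·6%) = 960 × 88% = 844.8 px for the columns.
16c + 15·40 = 844.8 → 16c = 244.8 → c = 15.3 px.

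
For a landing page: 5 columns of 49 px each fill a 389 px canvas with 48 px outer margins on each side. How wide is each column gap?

Inside the margins: 389 − 96 = 293 px.
5 columns take 5·49 = 245 px; remaining 48 splits into 4 column gaps.
g = 48 / 4 = 12 px.

12 px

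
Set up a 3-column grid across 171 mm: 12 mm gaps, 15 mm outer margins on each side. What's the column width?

39 mm

Content width = 171 − 2·15 = 141 mm.
3c + 2·12 = 141 → 3c = 117 → c = 39 mm.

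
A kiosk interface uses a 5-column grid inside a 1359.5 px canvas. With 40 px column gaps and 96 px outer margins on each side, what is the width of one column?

Content width = 1359.5 − 2·96 = 1167.5 px.
Subtracting 4 column gaps of 40 leaves 1007.5 for 5 columns, so c = 201.5 px.

201.5 px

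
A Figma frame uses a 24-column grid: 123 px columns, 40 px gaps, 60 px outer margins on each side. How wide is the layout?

3992 px

Layout = 2·60 + 24·123 + 23·40 = 120 + 2952 + 920 = 3992 px.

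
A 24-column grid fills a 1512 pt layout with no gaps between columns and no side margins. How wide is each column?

With no gaps, each column is 1512/24 = 63 pt.

63 pt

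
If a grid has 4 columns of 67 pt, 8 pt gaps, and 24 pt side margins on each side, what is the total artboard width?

340 pt

Adding margins, columns and gutters: 48 + 268 + 24 = 340 pt.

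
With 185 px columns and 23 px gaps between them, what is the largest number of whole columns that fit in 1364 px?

6 columns

Each extra column adds 185 + 23 = 208 px.
(1364 + 23) / 208 = 6.67, so 6 columns fit.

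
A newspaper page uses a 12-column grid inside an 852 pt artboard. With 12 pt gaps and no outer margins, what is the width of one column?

12 columns + 11 gaps: 12c + 11·12 = 852.
12c = 852 − 132 = 720, so c = 60 pt.

60 pt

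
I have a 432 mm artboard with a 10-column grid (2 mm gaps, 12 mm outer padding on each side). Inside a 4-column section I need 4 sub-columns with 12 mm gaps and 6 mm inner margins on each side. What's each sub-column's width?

28.5 mm

Take off 24 mm of margins, leaving 408 mm.
10c + 9·2 = 408 → 10c = 390 → c = 39 mm.
4 columns plus 3 gaps: 156 + 6 = 162 mm.
Inner content = 162 − 2·6 = 150 mm.
4d + 3·12 = 150 → 4d = 114 → d = 28.5 mm.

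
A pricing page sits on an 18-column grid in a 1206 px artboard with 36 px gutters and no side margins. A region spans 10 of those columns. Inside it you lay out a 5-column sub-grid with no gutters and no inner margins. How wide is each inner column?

130.8 px

18c + 17·36 = 1206 → 18c = 594 → c = 33 px.
Span of 10: 10·33 + 9·36 = 330 + 324 = 654 px.
5d = 654 → d = 130.8 px.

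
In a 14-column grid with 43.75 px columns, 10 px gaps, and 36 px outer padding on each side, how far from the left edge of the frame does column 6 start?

304.75 px

Column 6 starts at margin + 5·(column + gutter) = 36 + 5·53.75 = 304.75 px.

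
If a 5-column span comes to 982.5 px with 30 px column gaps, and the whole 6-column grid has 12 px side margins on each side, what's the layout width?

5 columns + 4 column gaps: 5c + 4·30 = 982.5.
5c = 982.5 − 120 = 862.5, so c = 172.5 px.
Total width: 2·12 + 6·172.5 + 5·30 = 1209 px.

1209 px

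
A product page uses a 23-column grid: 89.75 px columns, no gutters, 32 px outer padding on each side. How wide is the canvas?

Canvas = 2·32 + 23·89.75 = 64 + 2064.25 = 2128.25 px.

2128.25 px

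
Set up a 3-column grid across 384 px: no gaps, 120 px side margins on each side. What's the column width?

48 px

Take off 240 px of margins, leaving 144 px.
3c = 144 → c = 48 px.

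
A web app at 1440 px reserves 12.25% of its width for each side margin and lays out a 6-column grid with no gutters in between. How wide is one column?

181.2 px

Each margin = 12.25% of 1440 = 176.4 px; content = 1440 − 2·176.4 = 1087.2 px.
6c = 1087.2 → c = 181.2 px.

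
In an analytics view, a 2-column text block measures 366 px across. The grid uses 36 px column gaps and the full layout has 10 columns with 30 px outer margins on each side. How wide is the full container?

2c + 1·36 = 366 → 2c = 330 → c = 165 px.
Container = 2·30 + 10·165 + 9·36 = 60 + 1650 + 324 = 2034 px.

2034 px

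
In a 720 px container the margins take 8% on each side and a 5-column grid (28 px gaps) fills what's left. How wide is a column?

98.56 px

Margins: 8% × 720 = 57.6 px each, so content = 720 − 115.2 = 604.8 px.
604.8 − 4·28 = 492.8; ÷5 gives c = 98.56 px.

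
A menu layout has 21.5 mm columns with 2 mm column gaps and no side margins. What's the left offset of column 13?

282 mm

Before column 13: 12 columns + 12 column gaps.
Offset = 12·(21.5 + 2) = 12·23.5 = 282 mm.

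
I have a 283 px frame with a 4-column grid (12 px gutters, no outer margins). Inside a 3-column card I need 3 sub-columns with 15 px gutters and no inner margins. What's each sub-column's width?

283 − 3·12 = 247; ÷4 gives c = 61.75 px.
Span of 3: 3·61.75 + 2·12 = 185.25 + 24 = 209.25 px.
Subtracting 2 gutters of 15 leaves 179.25 for 3 columns, so d = 59.75 px.

59.75 px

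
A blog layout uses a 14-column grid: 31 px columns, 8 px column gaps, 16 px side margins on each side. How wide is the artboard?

570 px

Total width: 2·16 + 14·31 + 13·8 = 570 px.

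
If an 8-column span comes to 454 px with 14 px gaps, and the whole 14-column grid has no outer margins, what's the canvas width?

Subtracting 7 gaps of 14 leaves 356 for 8 columns, so c = 44.5 px.
Canvas = 14·44.5 + 13·14 = 623 + 182 = 805 px.

805 px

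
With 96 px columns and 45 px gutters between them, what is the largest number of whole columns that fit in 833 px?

k columns need k·96 + (k−1)·45 = k·141 − 45.
k·141 − 45 ≤ 833 → k ≤ 878 / 141 ≈ 6.23, so k = 6.

6 columns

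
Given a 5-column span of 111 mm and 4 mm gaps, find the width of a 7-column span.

5c + 4·4 = 111 → 5c = 95 → c = 19 mm.
Span of 7: 7·19 + 6·4 = 133 + 24 = 157 mm.

157 mm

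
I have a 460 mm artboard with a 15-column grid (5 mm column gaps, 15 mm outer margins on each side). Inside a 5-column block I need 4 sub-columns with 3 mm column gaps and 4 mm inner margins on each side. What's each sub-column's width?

Subtract both margins: 460 − 2·15 = 430 mm.
15 columns + 14 column gaps: 15c + 14·5 = 430.
15c = 430 − 70 = 360, so c = 24 mm.
5 columns plus 4 column gaps: 120 + 20 = 140 mm.
Inner content = 140 − 2·4 = 132 mm.
132 − 3·3 = 123; ÷4 gives d = 30.75 mm.

30.75 mm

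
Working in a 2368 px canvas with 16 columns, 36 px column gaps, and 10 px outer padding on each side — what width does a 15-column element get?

Content width = 2368 − 2·10 = 2348 px.
16 columns + 15 column gaps: 16c + 15·36 = 2348.
16c = 2348 − 540 = 1808, so c = 113 px.
15-column span = 15·113 + 14·36 = 2199 px.

2199 px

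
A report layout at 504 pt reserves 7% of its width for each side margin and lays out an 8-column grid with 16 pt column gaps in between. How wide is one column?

40.18 pt

Margins: 7% × 504 = 35.28 pt each, so content = 504 − 70.56 = 433.44 pt.
433.44 − 7·16 = 321.44; ÷8 gives c = 40.18 pt.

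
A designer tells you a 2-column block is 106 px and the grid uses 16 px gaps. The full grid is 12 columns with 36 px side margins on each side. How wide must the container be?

788 px

Subtracting 1 gap of 16 leaves 90 for 2 columns, so c = 45 px.
Adding margins, columns and gutters: 72 + 540 + 176 = 788 px.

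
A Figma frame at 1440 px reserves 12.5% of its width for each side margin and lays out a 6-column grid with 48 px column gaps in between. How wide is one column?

140 px

Margins: 12.5% × 1440 = 180 px each, so content = 1440 − 360 = 1080 px.
1080 − 5·48 = 840; ÷6 gives c = 140 px.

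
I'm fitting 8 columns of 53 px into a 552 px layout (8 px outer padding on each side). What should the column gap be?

16 px

Take off 16 px of margins, leaving 536 px.
Columns use 424 px, leaving 112 px across 7 column gaps = 16 px each.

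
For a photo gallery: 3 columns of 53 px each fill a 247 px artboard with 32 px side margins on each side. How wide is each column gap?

Take off 64 px of margins, leaving 183 px.
3·53 + 2g = 183 → 2g = 24 → g = 12 px.

12 px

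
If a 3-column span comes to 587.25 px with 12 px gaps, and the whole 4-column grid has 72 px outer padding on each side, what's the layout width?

931 px

Subtracting 2 gaps of 12 leaves 563.25 for 3 columns, so c = 187.75 px.
Total width: 2·72 + 4·187.75 + 3·12 = 931 px.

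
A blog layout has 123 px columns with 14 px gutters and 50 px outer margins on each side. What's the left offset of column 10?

Column 10 starts at margin + 9·(column + gutter) = 50 + 9·137 = 1283 px.

1283 px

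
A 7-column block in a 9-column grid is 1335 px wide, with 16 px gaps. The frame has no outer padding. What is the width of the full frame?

1721 px

1335 − 6·16 = 1239; ÷7 gives c = 177 px.
Total width: 9·177 + 8·16 = 1721 px.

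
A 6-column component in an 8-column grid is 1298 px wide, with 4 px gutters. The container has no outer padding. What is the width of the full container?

Subtracting 5 gutters of 4 leaves 1278 for 6 columns, so c = 213 px.
Summing: 1704 + 28 = 1732 px.

1732 px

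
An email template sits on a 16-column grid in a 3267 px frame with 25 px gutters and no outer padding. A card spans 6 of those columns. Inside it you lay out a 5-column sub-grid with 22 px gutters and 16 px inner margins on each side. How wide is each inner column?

3267 − 15·25 = 2892; ÷16 gives c = 180.75 px.
Span of 6: 6·180.75 + 5·25 = 1084.5 + 125 = 1209.5 px.
Inner content = 1209.5 − 2·16 = 1177.5 px.
5 columns + 4 gutters: 5d + 4·22 = 1177.5.
5d = 1177.5 − 88 = 1089.5, so d = 217.9 px.

217.9 px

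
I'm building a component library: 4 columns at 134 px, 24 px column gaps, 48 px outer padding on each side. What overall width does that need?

Total width: 2·48 + 4·134 + 3·24 = 704 px.

704 px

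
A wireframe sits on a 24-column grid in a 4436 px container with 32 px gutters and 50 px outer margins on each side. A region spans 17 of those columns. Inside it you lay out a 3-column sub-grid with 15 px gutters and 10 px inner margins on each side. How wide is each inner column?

1004 px

Outer content = 4436 − 2·50 = 4336 px.
24c + 23·32 = 4336 → 24c = 3600 → c = 150 px.
17-column span = 17·150 + 16·32 = 3062 px.
Inner content = 3062 − 2·10 = 3042 px.
Subtracting 2 gutters of 15 leaves 3012 for 3 columns, so d = 1004 px.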